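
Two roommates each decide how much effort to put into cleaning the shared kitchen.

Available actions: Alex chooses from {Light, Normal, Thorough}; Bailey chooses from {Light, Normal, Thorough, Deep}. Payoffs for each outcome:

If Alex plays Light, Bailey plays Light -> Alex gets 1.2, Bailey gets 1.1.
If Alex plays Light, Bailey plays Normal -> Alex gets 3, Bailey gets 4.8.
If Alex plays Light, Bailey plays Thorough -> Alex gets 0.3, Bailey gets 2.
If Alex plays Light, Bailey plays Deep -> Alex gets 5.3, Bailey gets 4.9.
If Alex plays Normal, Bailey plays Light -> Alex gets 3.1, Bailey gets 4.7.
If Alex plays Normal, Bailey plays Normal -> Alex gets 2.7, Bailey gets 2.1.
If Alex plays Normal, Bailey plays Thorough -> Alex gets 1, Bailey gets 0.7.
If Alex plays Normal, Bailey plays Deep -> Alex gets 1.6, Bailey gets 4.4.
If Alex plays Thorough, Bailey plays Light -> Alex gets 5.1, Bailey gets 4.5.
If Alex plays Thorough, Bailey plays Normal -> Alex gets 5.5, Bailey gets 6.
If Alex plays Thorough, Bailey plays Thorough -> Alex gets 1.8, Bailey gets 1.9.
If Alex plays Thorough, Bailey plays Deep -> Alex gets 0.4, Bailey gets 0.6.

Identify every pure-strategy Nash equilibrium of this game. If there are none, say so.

For each player, find the best response to each opponent profile; mutual best responses are the pure NE.
Alex against Light: payoffs 1.2, 3.1, 5.1 → best response Thorough.
Alex against Normal: payoffs 3, 2.7, 5.5 → best response Thorough.
Alex against Thorough: payoffs 0.3, 1, 1.8 → best response Thorough.
Alex against Deep: payoffs 5.3, 1.6, 0.4 → best response Light.
Bailey against Light: payoffs 1.1, 4.8, 2, 4.9 → best response Deep.
Bailey against Normal: payoffs 4.7, 2.1, 0.7, 4.4 → best response Light.
Bailey against Thorough: payoffs 4.5, 6, 1.9, 0.6 → best response Normal.
Mutual best responses: (Light, Deep); (Thorough, Normal).

The pure Nash equilibria are (Light, Deep); (Thorough, Normal).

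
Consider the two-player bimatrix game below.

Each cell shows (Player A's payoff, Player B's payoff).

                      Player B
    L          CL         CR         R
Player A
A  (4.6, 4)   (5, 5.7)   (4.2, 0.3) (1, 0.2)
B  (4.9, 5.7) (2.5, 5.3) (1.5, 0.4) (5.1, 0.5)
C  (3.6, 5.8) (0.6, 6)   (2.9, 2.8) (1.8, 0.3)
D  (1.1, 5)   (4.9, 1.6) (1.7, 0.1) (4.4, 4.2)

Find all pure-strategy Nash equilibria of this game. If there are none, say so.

Pure-strategy Nash equilibria: (A, CL); (B, L)

Player A against L: payoffs 4.6, 4.9, 3.6, 1.1 → best response B.
Player A against CL: payoffs 5, 2.5, 0.6, 4.9 → best response A.
Player A against CR: payoffs 4.2, 1.5, 2.9, 1.7 → best response A.
Player A against R: payoffs 1, 5.1, 1.8, 4.4 → best response B.
Player B against A: payoffs 4, 5.7, 0.3, 0.2 → best response CL.
Player B against B: payoffs 5.7, 5.3, 0.4, 0.5 → best response L.
Player B against C: payoffs 5.8, 6, 2.8, 0.3 → best response CL.
Player B against D: payoffs 5, 1.6, 0.1, 4.2 → best response L.
Mutual best responses: (A, CL); (B, L).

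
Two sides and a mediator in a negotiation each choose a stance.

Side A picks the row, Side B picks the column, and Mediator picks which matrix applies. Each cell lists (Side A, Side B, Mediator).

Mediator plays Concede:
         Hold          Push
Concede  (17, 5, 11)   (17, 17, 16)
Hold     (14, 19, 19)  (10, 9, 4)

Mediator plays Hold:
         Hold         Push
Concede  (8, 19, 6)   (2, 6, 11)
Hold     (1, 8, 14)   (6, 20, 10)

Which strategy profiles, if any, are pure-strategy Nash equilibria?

Side A against (Hold, Concede): payoffs 17, 14 → best response Concede.
Side A against (Hold, Hold): payoffs 8, 1 → best response Concede.
Side A against (Push, Concede): payoffs 17, 10 → best response Concede.
Side A against (Push, Hold): payoffs 2, 6 → best response Hold.
Side B against (Concede, Concede): payoffs 5, 17 → best response Push.
Side B against (Concede, Hold): payoffs 19, 6 → best response Hold.
Side B against (Hold, Concede): payoffs 19, 9 → best response Hold.
Side B against (Hold, Hold): payoffs 8, 20 → best response Push.
Mediator against (Concede, Hold): payoffs 11, 6 → best response Concede.
Mediator against (Concede, Push): payoffs 16, 11 → best response Concede.
Mediator against (Hold, Hold): payoffs 19, 14 → best response Concede.
Mediator against (Hold, Push): payoffs 4, 10 → best response Hold.
Mutual best responses: (Concede, Push, Concede); (Hold, Push, Hold).

(Concede, Push, Concede) and (Hold, Push, Hold)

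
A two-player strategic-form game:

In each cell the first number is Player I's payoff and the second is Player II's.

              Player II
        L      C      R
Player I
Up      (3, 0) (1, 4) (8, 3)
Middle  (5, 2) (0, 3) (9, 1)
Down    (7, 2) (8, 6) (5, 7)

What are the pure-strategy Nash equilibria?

No pure-strategy Nash equilibrium.

Check each profile: it is a Nash equilibrium iff no player can strictly gain by switching unilaterally.
(Up, L): Player I can switch to Middle (3 → 5). Not NE.
(Up, C): Player I can switch to Down (1 → 8). Not NE.
(Up, R): Player I can switch to Middle (8 → 9). Not NE.
(Middle, L): Player I can switch to Down (5 → 7). Not NE.
(Middle, C): Player I can switch to Up (0 → 1). Not NE.
(Middle, R): Player II can switch to L (1 → 2). Not NE.
(Down, L): Player II can switch to C (2 → 6). Not NE.
(Down, C): Player II can switch to R (6 → 7). Not NE.
(Down, R): Player I can switch to Up (5 → 8). Not NE.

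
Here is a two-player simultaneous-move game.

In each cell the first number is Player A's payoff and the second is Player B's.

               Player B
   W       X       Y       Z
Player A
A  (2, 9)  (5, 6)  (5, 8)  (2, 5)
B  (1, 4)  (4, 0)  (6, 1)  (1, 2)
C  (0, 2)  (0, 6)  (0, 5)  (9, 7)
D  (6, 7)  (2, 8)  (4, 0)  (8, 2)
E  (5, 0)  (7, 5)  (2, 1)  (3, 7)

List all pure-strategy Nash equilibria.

(A, W): Player A can switch to D (2 → 6). Not NE.
(A, X): Player A can switch to E (5 → 7). Not NE.
(A, Y): Player A can switch to B (5 → 6). Not NE.
(A, Z): Player A can switch to C (2 → 9). Not NE.
(B, W): Player A can switch to A (1 → 2). Not NE.
(B, X): Player A can switch to A (4 → 5). Not NE.
(C, Z): Player A gets 9, best alternative 8; Player B gets 7, best alternative 6. No profitable deviation — NE.
(The remaining 13 profiles each have a profitable deviation by the same check.)

The unique pure-strategy Nash equilibrium is (C, Z).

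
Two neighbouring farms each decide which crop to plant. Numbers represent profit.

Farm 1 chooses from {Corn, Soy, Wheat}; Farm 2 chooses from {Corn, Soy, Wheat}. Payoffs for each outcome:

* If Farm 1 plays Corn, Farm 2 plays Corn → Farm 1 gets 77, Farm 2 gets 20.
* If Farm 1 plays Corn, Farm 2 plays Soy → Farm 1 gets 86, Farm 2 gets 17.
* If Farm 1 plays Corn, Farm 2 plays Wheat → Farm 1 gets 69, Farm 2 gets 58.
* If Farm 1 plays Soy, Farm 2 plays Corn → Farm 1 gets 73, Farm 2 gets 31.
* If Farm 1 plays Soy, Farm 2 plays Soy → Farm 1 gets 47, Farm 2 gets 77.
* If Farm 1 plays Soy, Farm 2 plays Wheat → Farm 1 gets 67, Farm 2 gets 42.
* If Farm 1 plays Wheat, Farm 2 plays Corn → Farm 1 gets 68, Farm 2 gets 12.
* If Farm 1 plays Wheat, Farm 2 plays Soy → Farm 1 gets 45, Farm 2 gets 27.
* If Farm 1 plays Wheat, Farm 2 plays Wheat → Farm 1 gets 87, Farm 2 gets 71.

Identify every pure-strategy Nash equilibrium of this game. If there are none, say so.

For each player, find the best response to each opponent profile; mutual best responses are the pure NE.
Farm 1 against Corn: payoffs 77, 73, 68 → best response Corn.
Farm 1 against Soy: payoffs 86, 47, 45 → best response Corn.
Farm 1 against Wheat: payoffs 69, 67, 87 → best response Wheat.
Farm 2 against Corn: payoffs 20, 17, 58 → best response Wheat.
Farm 2 against Soy: payoffs 31, 77, 42 → best response Soy.
Farm 2 against Wheat: payoffs 12, 27, 71 → best response Wheat.
Mutual best responses: (Wheat, Wheat).

The unique pure-strategy Nash equilibrium is (Wheat, Wheat).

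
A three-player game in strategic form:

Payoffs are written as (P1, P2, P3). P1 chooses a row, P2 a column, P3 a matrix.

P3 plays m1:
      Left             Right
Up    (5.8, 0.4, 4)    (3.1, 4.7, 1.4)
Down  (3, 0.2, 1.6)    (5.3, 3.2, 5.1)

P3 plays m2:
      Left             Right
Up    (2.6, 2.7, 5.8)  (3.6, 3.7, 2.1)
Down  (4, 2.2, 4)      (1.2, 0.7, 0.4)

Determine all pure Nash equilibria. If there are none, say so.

Pure-strategy Nash equilibria: (Up, Right, m2), (Down, Left, m2), (Down, Right, m1)

For each player, find the best response to each opponent profile; mutual best responses are the pure NE.
P1 against (Left, m1): payoffs 5.8, 3 → best response Up.
P1 against (Left, m2): payoffs 2.6, 4 → best response Down.
P1 against (Right, m1): payoffs 3.1, 5.3 → best response Down.
P1 against (Right, m2): payoffs 3.6, 1.2 → best response Up.
P2 against (Up, m1): payoffs 0.4, 4.7 → best response Right.
P2 against (Up, m2): payoffs 2.7, 3.7 → best response Right.
P2 against (Down, m1): payoffs 0.2, 3.2 → best response Right.
P2 against (Down, m2): payoffs 2.2, 0.7 → best response Left.
P3 against (Up, Left): payoffs 4, 5.8 → best response m2.
P3 against (Up, Right): payoffs 1.4, 2.1 → best response m2.
P3 against (Down, Left): payoffs 1.6, 4 → best response m2.
P3 against (Down, Right): payoffs 5.1, 0.4 → best response m1.
Mutual best responses: (Up, Right, m2); (Down, Left, m2); (Down, Right, m1).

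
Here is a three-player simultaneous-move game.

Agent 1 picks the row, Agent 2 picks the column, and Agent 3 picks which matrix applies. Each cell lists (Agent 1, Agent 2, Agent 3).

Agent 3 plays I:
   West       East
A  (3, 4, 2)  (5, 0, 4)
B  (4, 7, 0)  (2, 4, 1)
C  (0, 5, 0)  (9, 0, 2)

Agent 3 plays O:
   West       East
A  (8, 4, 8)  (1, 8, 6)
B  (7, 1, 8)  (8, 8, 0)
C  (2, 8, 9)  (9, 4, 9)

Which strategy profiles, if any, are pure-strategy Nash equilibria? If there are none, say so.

This game has no pure Nash equilibrium.

(A, West, I): Agent 1 can switch to B (3 → 4). Not NE.
(A, West, O): Agent 2 can switch to East (4 → 8). Not NE.
(A, East, I): Agent 1 can switch to C (5 → 9). Not NE.
(A, East, O): Agent 1 can switch to B (1 → 8). Not NE.
(B, West, I): Agent 3 can switch to O (0 → 8). Not NE.
(B, West, O): Agent 1 can switch to A (7 → 8). Not NE.
(B, East, I): Agent 1 can switch to A (2 → 5). Not NE.
(B, East, O): Agent 1 can switch to C (8 → 9). Not NE.
(The remaining 4 profiles each have a profitable deviation by the same check.)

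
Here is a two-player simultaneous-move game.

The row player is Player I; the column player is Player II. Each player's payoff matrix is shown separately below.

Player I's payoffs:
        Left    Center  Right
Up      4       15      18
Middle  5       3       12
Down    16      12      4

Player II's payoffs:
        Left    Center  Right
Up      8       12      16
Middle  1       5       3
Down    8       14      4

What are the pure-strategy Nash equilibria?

For each player, find the best response to each opponent profile; mutual best responses are the pure NE.
Player I against Left: payoffs 4, 5, 16 → best response Down.
Player I against Center: payoffs 15, 3, 12 → best response Up.
Player I against Right: payoffs 18, 12, 4 → best response Up.
Player II against Up: payoffs 8, 12, 16 → best response Right.
Player II against Middle: payoffs 1, 5, 3 → best response Center.
Player II against Down: payoffs 8, 14, 4 → best response Center.
Mutual best responses: (Up, Right).

The unique pure-strategy Nash equilibrium is (Up, Right).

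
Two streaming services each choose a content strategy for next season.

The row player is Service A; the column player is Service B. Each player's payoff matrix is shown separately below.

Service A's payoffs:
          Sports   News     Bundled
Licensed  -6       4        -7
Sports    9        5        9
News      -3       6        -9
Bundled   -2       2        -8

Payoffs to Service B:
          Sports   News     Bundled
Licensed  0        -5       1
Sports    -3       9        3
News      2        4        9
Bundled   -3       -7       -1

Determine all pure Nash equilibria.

none

Service A against Sports: payoffs -6, 9, -3, -2 → best response Sports.
Service A against News: payoffs 4, 5, 6, 2 → best response News.
Service A against Bundled: payoffs -7, 9, -9, -8 → best response Sports.
Service B against Licensed: payoffs 0, -5, 1 → best response Bundled.
Service B against Sports: payoffs -3, 9, 3 → best response News.
Service B against News: payoffs 2, 4, 9 → best response Bundled.
Service B against Bundled: payoffs -3, -7, -1 → best response Bundled.
No profile is a mutual best response for all players.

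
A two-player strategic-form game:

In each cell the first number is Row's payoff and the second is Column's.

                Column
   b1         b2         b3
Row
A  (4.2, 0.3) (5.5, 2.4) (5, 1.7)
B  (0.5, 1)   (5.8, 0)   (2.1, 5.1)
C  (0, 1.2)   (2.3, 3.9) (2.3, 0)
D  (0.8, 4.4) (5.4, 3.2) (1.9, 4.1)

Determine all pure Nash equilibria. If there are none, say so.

none

Mark each player's best response to every combination of opponents' strategies; a profile where every player is best-responding is a pure Nash equilibrium.
Row against b1: payoffs 4.2, 0.5, 0, 0.8 → best response A.
Row against b2: payoffs 5.5, 5.8, 2.3, 5.4 → best response B.
Row against b3: payoffs 5, 2.1, 2.3, 1.9 → best response A.
Column against A: payoffs 0.3, 2.4, 1.7 → best response b2.
Column against B: payoffs 1, 0, 5.1 → best response b3.
Column against C: payoffs 1.2, 3.9, 0 → best response b2.
Column against D: payoffs 4.4, 3.2, 4.1 → best response b1.
No profile is a mutual best response for all players.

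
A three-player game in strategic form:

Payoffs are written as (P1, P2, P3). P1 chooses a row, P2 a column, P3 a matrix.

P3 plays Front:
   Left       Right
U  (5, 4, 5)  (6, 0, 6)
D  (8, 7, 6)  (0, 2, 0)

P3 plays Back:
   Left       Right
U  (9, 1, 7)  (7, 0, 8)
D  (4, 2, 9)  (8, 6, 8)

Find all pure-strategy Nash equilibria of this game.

For each strategy profile, look for a profitable unilateral deviation.
(U, Left, Front): P1 can switch to D (5 → 8). Not NE.
(U, Left, Back): P1 gets 9, best alternative 4; P2 gets 1, best alternative 0; P3 gets 7, best alternative 5. No profitable deviation — NE.
(U, Right, Front): P2 can switch to Left (0 → 4). Not NE.
(U, Right, Back): P1 can switch to D (7 → 8). Not NE.
(D, Left, Front): P3 can switch to Back (6 → 9). Not NE.
(D, Left, Back): P1 can switch to U (4 → 9). Not NE.
(D, Right, Front): P1 can switch to U (0 → 6). Not NE.
(D, Right, Back): P1 gets 8, best alternative 7; P2 gets 6, best alternative 2; P3 gets 8, best alternative 0. No profitable deviation — NE.

The pure Nash equilibria are (U, Left, Back) and (D, Right, Back).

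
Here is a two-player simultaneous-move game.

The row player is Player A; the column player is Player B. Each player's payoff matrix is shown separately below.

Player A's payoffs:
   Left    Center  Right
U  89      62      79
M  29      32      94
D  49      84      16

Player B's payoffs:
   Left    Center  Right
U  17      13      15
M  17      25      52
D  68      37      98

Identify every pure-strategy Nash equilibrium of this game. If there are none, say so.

For each strategy profile, look for a profitable unilateral deviation.
(U, Left): Player A gets 89, best alternative 49; Player B gets 17, best alternative 15. No profitable deviation — NE.
(U, Center): Player A can switch to D (62 → 84). Not NE.
(U, Right): Player A can switch to M (79 → 94). Not NE.
(M, Left): Player A can switch to U (29 → 89). Not NE.
(M, Center): Player A can switch to U (32 → 62). Not NE.
(M, Right): Player A gets 94, best alternative 79; Player B gets 52, best alternative 25. No profitable deviation — NE.
(D, Left): Player A can switch to U (49 → 89). Not NE.
(D, Center): Player B can switch to Left (37 → 68). Not NE.
(D, Right): Player A can switch to U (16 → 79). Not NE.

Pure-strategy Nash equilibria: (U, Left); (M, Right)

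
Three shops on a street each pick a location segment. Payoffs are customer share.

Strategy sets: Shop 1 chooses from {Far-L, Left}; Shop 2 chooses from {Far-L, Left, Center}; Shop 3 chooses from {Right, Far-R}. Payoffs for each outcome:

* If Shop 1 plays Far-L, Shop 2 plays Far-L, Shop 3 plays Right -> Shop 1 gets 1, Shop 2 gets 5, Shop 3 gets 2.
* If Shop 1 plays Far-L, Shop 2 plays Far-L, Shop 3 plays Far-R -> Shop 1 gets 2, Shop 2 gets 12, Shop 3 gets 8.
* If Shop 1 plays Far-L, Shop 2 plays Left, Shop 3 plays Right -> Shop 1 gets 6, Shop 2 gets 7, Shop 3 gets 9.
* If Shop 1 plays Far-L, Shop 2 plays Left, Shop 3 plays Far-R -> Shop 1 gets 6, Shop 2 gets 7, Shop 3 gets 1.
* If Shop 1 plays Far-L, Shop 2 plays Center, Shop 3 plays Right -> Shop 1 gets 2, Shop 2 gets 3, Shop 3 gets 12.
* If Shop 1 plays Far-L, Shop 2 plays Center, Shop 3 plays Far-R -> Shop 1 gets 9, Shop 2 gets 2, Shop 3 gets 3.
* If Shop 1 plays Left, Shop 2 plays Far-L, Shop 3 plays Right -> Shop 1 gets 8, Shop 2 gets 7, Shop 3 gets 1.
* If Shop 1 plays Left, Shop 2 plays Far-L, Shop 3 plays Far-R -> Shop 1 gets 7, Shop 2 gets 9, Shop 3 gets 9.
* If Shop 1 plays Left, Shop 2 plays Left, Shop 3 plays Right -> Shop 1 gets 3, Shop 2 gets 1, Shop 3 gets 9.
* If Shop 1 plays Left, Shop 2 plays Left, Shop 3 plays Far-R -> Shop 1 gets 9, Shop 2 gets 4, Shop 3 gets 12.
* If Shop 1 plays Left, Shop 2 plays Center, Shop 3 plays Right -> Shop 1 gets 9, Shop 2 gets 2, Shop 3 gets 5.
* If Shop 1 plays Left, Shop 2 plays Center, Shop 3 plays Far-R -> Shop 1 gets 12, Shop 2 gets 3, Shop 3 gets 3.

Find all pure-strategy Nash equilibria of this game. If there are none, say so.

Shop 1 against (Far-L, Right): payoffs 1, 8 → best response Left.
Shop 1 against (Far-L, Far-R): payoffs 2, 7 → best response Left.
Shop 1 against (Left, Right): payoffs 6, 3 → best response Far-L.
Shop 1 against (Left, Far-R): payoffs 6, 9 → best response Left.
Shop 1 against (Center, Right): payoffs 2, 9 → best response Left.
Shop 1 against (Center, Far-R): payoffs 9, 12 → best response Left.
Shop 2 against (Far-L, Right): payoffs 5, 7, 3 → best response Left.
Shop 2 against (Far-L, Far-R): payoffs 12, 7, 2 → best response Far-L.
Shop 2 against (Left, Right): payoffs 7, 1, 2 → best response Far-L.
Shop 2 against (Left, Far-R): payoffs 9, 4, 3 → best response Far-L.
Shop 3 against (Far-L, Far-L): payoffs 2, 8 → best response Far-R.
Shop 3 against (Far-L, Left): payoffs 9, 1 → best response Right.
Shop 3 against (Far-L, Center): payoffs 12, 3 → best response Right.
Shop 3 against (Left, Far-L): payoffs 1, 9 → best response Far-R.
Shop 3 against (Left, Left): payoffs 9, 12 → best response Far-R.
Shop 3 against (Left, Center): payoffs 5, 3 → best response Right.
Mutual best responses: (Far-L, Left, Right); (Left, Far-L, Far-R).

Pure-strategy Nash equilibria: (Far-L, Left, Right); (Left, Far-L, Far-R)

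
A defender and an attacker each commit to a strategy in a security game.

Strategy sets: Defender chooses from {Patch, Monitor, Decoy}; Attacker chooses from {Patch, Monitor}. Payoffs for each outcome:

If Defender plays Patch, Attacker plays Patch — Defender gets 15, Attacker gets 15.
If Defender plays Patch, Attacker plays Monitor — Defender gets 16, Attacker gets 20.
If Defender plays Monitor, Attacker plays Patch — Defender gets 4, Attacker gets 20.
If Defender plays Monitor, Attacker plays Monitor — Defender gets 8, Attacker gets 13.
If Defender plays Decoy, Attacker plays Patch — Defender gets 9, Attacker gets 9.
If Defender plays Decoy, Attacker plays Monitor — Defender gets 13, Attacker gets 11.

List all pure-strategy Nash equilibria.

(Patch, Patch): Attacker can switch to Monitor (15 → 20). Not NE.
(Patch, Monitor): Defender gets 16, best alternative 13; Attacker gets 20, best alternative 15. No profitable deviation — NE.
(Monitor, Patch): Defender can switch to Patch (4 → 15). Not NE.
(Monitor, Monitor): Defender can switch to Patch (8 → 16). Not NE.
(Decoy, Patch): Defender can switch to Patch (9 → 15). Not NE.
(Decoy, Monitor): Defender can switch to Patch (13 → 16). Not NE.

(Patch, Monitor)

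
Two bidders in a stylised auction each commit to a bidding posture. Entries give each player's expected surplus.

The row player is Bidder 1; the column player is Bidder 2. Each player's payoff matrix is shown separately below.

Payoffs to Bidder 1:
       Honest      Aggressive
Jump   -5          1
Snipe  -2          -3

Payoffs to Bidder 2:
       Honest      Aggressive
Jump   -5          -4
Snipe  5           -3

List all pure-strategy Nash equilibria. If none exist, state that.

Mark each player's best response to every combination of opponents' strategies; a profile where every player is best-responding is a pure Nash equilibrium.
Bidder 1 against Honest: payoffs -5, -2 → best response Snipe.
Bidder 1 against Aggressive: payoffs 1, -3 → best response Jump.
Bidder 2 against Jump: payoffs -5, -4 → best response Aggressive.
Bidder 2 against Snipe: payoffs 5, -3 → best response Honest.
Mutual best responses: (Jump, Aggressive); (Snipe, Honest).

Pure-strategy Nash equilibria: (Jump, Aggressive), (Snipe, Honest)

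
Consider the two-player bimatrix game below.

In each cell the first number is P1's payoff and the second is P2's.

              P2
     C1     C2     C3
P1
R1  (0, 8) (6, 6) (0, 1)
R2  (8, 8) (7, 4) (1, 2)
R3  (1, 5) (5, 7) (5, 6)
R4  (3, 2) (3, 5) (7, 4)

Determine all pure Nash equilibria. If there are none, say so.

Pure NE: (R2, C1)

For each player, find the best response to each opponent profile; mutual best responses are the pure NE.
P1 against C1: payoffs 0, 8, 1, 3 → best response R2.
P1 against C2: payoffs 6, 7, 5, 3 → best response R2.
P1 against C3: payoffs 0, 1, 5, 7 → best response R4.
P2 against R1: payoffs 8, 6, 1 → best response C1.
P2 against R2: payoffs 8, 4, 2 → best response C1.
P2 against R3: payoffs 5, 7, 6 → best response C2.
P2 against R4: payoffs 2, 5, 4 → best response C2.
Mutual best responses: (R2, C1).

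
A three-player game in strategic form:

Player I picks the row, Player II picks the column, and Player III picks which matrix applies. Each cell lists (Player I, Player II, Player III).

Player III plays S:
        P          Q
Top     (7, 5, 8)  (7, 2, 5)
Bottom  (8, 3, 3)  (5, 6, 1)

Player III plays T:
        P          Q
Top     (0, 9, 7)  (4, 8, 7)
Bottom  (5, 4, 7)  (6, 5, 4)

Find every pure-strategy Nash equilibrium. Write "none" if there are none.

Player I against (P, S): payoffs 7, 8 → best response Bottom.
Player I against (P, T): payoffs 0, 5 → best response Bottom.
Player I against (Q, S): payoffs 7, 5 → best response Top.
Player I against (Q, T): payoffs 4, 6 → best response Bottom.
Player II against (Top, S): payoffs 5, 2 → best response P.
Player II against (Top, T): payoffs 9, 8 → best response P.
Player II against (Bottom, S): payoffs 3, 6 → best response Q.
Player II against (Bottom, T): payoffs 4, 5 → best response Q.
Player III against (Top, P): payoffs 8, 7 → best response S.
Player III against (Top, Q): payoffs 5, 7 → best response T.
Player III against (Bottom, P): payoffs 3, 7 → best response T.
Player III against (Bottom, Q): payoffs 1, 4 → best response T.
Mutual best responses: (Bottom, Q, T).

The unique pure-strategy Nash equilibrium is (Bottom, Q, T).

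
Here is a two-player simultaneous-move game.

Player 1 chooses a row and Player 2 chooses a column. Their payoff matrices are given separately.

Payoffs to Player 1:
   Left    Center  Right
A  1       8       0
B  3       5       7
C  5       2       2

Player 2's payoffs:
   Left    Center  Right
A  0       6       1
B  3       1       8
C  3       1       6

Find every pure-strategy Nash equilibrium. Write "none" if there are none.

The pure Nash equilibria are (A, Center) and (B, Right).

For each player, find the best response to each opponent profile; mutual best responses are the pure NE.
Player 1 against Left: payoffs 1, 3, 5 → best response C.
Player 1 against Center: payoffs 8, 5, 2 → best response A.
Player 1 against Right: payoffs 0, 7, 2 → best response B.
Player 2 against A: payoffs 0, 6, 1 → best response Center.
Player 2 against B: payoffs 3, 1, 8 → best response Right.
Player 2 against C: payoffs 3, 1, 6 → best response Right.
Mutual best responses: (A, Center); (B, Right).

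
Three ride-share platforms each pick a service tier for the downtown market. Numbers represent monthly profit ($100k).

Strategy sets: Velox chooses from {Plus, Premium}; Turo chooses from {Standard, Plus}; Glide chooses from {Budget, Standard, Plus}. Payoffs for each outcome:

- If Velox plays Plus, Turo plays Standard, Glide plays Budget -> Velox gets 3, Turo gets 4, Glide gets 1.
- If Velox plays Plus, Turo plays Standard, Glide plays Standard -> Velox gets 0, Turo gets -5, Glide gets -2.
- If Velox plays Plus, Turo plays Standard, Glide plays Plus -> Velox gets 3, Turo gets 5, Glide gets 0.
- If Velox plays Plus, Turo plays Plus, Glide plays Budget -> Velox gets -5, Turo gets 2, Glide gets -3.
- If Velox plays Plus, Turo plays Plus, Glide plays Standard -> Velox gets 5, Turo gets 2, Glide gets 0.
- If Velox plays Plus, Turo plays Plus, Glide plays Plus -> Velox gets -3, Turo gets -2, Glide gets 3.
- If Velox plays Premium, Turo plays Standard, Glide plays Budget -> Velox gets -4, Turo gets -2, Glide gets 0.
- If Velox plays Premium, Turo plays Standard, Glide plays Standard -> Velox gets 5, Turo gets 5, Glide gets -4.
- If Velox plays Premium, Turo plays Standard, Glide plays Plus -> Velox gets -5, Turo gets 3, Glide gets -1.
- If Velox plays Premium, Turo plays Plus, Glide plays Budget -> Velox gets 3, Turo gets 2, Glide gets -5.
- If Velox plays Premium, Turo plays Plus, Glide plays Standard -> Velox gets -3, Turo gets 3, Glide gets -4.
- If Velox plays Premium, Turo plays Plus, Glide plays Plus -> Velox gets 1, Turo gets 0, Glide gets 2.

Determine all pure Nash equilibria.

(Plus, Standard, Budget)

Mark each player's best response to every combination of opponents' strategies; a profile where every player is best-responding is a pure Nash equilibrium.
Velox against (Standard, Budget): payoffs 3, -4 → best response Plus.
Velox against (Standard, Standard): payoffs 0, 5 → best response Premium.
Velox against (Standard, Plus): payoffs 3, -5 → best response Plus.
Velox against (Plus, Budget): payoffs -5, 3 → best response Premium.
Velox against (Plus, Standard): payoffs 5, -3 → best response Plus.
Velox against (Plus, Plus): payoffs -3, 1 → best response Premium.
Turo against (Plus, Budget): payoffs 4, 2 → best response Standard.
Turo against (Plus, Standard): payoffs -5, 2 → best response Plus.
Turo against (Plus, Plus): payoffs 5, -2 → best response Standard.
Turo against (Premium, Budget): payoffs -2, 2 → best response Plus.
Turo against (Premium, Standard): payoffs 5, 3 → best response Standard.
Turo against (Premium, Plus): payoffs 3, 0 → best response Standard.
Glide against (Plus, Standard): payoffs 1, -2, 0 → best response Budget.
Glide against (Plus, Plus): payoffs -3, 0, 3 → best response Plus.
Glide against (Premium, Standard): payoffs 0, -4, -1 → best response Budget.
Glide against (Premium, Plus): payoffs -5, -4, 2 → best response Plus.
Mutual best responses: (Plus, Standard, Budget).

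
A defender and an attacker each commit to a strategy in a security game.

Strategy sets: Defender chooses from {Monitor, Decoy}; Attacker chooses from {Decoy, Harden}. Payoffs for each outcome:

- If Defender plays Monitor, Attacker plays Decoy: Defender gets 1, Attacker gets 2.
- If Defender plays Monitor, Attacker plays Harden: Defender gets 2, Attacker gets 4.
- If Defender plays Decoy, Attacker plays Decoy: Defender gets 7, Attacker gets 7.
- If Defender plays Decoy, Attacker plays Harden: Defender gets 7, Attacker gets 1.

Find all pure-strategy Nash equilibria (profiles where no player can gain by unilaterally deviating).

Defender against Decoy: payoffs 1, 7 → best response Decoy.
Defender against Harden: payoffs 2, 7 → best response Decoy.
Attacker against Monitor: payoffs 2, 4 → best response Harden.
Attacker against Decoy: payoffs 7, 1 → best response Decoy.
Mutual best responses: (Decoy, Decoy).

Pure NE: (Decoy, Decoy)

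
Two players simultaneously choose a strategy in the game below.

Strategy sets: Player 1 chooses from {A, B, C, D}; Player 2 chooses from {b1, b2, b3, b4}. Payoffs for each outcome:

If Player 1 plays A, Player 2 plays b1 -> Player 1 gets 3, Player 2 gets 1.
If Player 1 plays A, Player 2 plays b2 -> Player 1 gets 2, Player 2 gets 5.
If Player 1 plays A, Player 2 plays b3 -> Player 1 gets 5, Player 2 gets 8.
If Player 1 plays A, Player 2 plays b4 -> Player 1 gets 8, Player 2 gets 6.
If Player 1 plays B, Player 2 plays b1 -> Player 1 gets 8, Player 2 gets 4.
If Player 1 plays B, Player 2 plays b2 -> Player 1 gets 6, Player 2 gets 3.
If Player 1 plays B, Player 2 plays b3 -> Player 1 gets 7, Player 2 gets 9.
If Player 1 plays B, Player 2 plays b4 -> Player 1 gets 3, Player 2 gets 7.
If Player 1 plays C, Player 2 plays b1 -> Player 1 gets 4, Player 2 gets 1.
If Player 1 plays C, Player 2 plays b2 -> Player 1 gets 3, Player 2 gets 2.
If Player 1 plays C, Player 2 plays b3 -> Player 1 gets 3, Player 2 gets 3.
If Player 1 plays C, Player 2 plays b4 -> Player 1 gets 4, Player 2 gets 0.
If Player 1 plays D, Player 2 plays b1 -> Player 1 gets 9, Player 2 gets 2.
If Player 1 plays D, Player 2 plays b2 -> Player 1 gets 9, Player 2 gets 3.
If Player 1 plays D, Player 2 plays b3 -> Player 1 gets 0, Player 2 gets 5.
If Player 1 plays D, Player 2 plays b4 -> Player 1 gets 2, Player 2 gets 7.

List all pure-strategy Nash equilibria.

Pure NE: (B, b3)

(A, b1): Player 1 can switch to B (3 → 8). Not NE.
(A, b2): Player 1 can switch to B (2 → 6). Not NE.
(A, b3): Player 1 can switch to B (5 → 7). Not NE.
(A, b4): Player 2 can switch to b3 (6 → 8). Not NE.
(B, b1): Player 1 can switch to D (8 → 9). Not NE.
(B, b2): Player 1 can switch to D (6 → 9). Not NE.
(B, b3): Player 1 gets 7, best alternative 5; Player 2 gets 9, best alternative 7. No profitable deviation — NE.
(The remaining 9 profiles each have a profitable deviation by the same check.)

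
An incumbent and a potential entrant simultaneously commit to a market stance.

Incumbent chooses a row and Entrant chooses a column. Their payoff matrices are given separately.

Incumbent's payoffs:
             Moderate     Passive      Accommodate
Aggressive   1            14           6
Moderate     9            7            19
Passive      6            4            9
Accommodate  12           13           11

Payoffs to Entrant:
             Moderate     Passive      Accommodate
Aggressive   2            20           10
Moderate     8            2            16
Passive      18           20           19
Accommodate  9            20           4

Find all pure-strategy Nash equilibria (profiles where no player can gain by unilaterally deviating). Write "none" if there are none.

The pure Nash equilibria are (Aggressive, Passive), (Moderate, Accommodate).

(Aggressive, Moderate): Incumbent can switch to Moderate (1 → 9). Not NE.
(Aggressive, Passive): Incumbent gets 14, best alternative 13; Entrant gets 20, best alternative 10. No profitable deviation — NE.
(Aggressive, Accommodate): Incumbent can switch to Moderate (6 → 19). Not NE.
(Moderate, Moderate): Incumbent can switch to Accommodate (9 → 12). Not NE.
(Moderate, Passive): Incumbent can switch to Aggressive (7 → 14). Not NE.
(Moderate, Accommodate): Incumbent gets 19, best alternative 11; Entrant gets 16, best alternative 8. No profitable deviation — NE.
(Passive, Moderate): Incumbent can switch to Moderate (6 → 9). Not NE.
(Passive, Passive): Incumbent can switch to Aggressive (4 → 14). Not NE.
(Passive, Accommodate): Incumbent can switch to Moderate (9 → 19). Not NE.
(Accommodate, Moderate): Entrant can switch to Passive (9 → 20). Not NE.
(The remaining 2 profiles each have a profitable deviation by the same check.)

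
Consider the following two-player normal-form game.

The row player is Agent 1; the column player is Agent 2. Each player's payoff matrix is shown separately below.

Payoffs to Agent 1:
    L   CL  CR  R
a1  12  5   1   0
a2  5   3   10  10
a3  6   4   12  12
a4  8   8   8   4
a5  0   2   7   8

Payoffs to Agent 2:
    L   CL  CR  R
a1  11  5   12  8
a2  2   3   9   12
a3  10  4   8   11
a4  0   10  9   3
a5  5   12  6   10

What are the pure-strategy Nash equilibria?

(a1, L): Agent 2 can switch to CR (11 → 12). Not NE.
(a1, CL): Agent 1 can switch to a4 (5 → 8). Not NE.
(a1, CR): Agent 1 can switch to a2 (1 → 10). Not NE.
(a1, R): Agent 1 can switch to a2 (0 → 10). Not NE.
(a2, L): Agent 1 can switch to a1 (5 → 12). Not NE.
(a2, CL): Agent 1 can switch to a1 (3 → 5). Not NE.
(a3, R): Agent 1 gets 12, best alternative 10; Agent 2 gets 11, best alternative 10. No profitable deviation — NE.
(a4, CL): Agent 1 gets 8, best alternative 5; Agent 2 gets 10, best alternative 9. No profitable deviation — NE.
(The remaining 12 profiles each have a profitable deviation by the same check.)

The pure Nash equilibria are (a3, R), (a4, CL).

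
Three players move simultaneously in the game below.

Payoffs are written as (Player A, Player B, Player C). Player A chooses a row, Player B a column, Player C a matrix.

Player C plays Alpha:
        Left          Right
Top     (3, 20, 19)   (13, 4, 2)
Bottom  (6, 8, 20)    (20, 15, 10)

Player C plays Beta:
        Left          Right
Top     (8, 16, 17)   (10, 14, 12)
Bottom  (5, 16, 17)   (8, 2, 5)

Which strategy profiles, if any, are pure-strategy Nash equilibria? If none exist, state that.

(Bottom, Right, Alpha)

Player A against (Left, Alpha): payoffs 3, 6 → best response Bottom.
Player A against (Left, Beta): payoffs 8, 5 → best response Top.
Player A against (Right, Alpha): payoffs 13, 20 → best response Bottom.
Player A against (Right, Beta): payoffs 10, 8 → best response Top.
Player B against (Top, Alpha): payoffs 20, 4 → best response Left.
Player B against (Top, Beta): payoffs 16, 14 → best response Left.
Player B against (Bottom, Alpha): payoffs 8, 15 → best response Right.
Player B against (Bottom, Beta): payoffs 16, 2 → best response Left.
Player C against (Top, Left): payoffs 19, 17 → best response Alpha.
Player C against (Top, Right): payoffs 2, 12 → best response Beta.
Player C against (Bottom, Left): payoffs 20, 17 → best response Alpha.
Player C against (Bottom, Right): payoffs 10, 5 → best response Alpha.
Mutual best responses: (Bottom, Right, Alpha).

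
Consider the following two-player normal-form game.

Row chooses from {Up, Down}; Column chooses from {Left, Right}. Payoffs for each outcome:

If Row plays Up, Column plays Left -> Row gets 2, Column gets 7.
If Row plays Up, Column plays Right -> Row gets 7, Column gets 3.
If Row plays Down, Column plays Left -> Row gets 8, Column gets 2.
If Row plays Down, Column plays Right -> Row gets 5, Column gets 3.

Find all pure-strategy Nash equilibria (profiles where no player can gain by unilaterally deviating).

For each player, find the best response to each opponent profile; mutual best responses are the pure NE.
Row against Left: payoffs 2, 8 → best response Down.
Row against Right: payoffs 7, 5 → best response Up.
Column against Up: payoffs 7, 3 → best response Left.
Column against Down: payoffs 2, 3 → best response Right.
No profile is a mutual best response for all players.

This game has no pure Nash equilibrium.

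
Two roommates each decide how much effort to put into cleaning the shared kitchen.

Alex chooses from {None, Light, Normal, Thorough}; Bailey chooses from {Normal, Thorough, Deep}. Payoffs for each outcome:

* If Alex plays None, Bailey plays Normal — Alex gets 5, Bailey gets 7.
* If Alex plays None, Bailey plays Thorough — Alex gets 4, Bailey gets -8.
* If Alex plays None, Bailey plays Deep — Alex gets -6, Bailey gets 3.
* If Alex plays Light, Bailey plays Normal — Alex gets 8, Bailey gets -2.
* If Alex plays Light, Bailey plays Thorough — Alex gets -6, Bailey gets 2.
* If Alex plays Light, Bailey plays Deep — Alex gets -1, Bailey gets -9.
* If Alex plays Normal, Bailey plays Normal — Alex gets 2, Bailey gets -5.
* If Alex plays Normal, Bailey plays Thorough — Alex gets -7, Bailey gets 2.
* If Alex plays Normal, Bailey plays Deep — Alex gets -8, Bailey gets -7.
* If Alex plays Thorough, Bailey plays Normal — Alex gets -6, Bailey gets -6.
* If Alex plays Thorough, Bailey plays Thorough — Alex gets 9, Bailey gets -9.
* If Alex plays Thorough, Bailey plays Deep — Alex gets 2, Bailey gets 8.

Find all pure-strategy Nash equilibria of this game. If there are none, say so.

Pure NE: (Thorough, Deep)

(None, Normal): Alex can switch to Light (5 → 8). Not NE.
(None, Thorough): Alex can switch to Thorough (4 → 9). Not NE.
(None, Deep): Alex can switch to Light (-6 → -1). Not NE.
(Light, Normal): Bailey can switch to Thorough (-2 → 2). Not NE.
(Light, Thorough): Alex can switch to None (-6 → 4). Not NE.
(Light, Deep): Alex can switch to Thorough (-1 → 2). Not NE.
(Normal, Normal): Alex can switch to None (2 → 5). Not NE.
(Normal, Thorough): Alex can switch to None (-7 → 4). Not NE.
(Normal, Deep): Alex can switch to None (-8 → -6). Not NE.
(Thorough, Normal): Alex can switch to None (-6 → 5). Not NE.
(Thorough, Deep): Alex gets 2, best alternative -1; Bailey gets 8, best alternative -6. No profitable deviation — NE.
(The remaining 1 profile has a profitable deviation by the same check.)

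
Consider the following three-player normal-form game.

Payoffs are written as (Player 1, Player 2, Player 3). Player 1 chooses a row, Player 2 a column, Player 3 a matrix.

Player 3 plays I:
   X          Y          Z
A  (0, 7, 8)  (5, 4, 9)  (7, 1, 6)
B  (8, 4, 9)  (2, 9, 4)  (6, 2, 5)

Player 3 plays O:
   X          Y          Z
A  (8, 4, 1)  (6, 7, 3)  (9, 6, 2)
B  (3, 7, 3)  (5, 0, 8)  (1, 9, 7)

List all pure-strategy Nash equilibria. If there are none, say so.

Player 1 against (X, I): payoffs 0, 8 → best response B.
Player 1 against (X, O): payoffs 8, 3 → best response A.
Player 1 against (Y, I): payoffs 5, 2 → best response A.
Player 1 against (Y, O): payoffs 6, 5 → best response A.
Player 1 against (Z, I): payoffs 7, 6 → best response A.
Player 1 against (Z, O): payoffs 9, 1 → best response A.
Player 2 against (A, I): payoffs 7, 4, 1 → best response X.
Player 2 against (A, O): payoffs 4, 7, 6 → best response Y.
Player 2 against (B, I): payoffs 4, 9, 2 → best response Y.
Player 2 against (B, O): payoffs 7, 0, 9 → best response Z.
Player 3 against (A, X): payoffs 8, 1 → best response I.
Player 3 against (A, Y): payoffs 9, 3 → best response I.
Player 3 against (A, Z): payoffs 6, 2 → best response I.
Player 3 against (B, X): payoffs 9, 3 → best response I.
Player 3 against (B, Y): payoffs 4, 8 → best response O.
Player 3 against (B, Z): payoffs 5, 7 → best response O.
No profile is a mutual best response for all players.

none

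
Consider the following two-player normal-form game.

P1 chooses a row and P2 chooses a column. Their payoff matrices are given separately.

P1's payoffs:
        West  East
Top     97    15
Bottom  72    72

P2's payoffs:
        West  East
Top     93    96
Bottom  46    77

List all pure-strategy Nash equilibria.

Pure NE: (Bottom, East)

P1 against West: payoffs 97, 72 → best response Top.
P1 against East: payoffs 15, 72 → best response Bottom.
P2 against Top: payoffs 93, 96 → best response East.
P2 against Bottom: payoffs 46, 77 → best response East.
Mutual best responses: (Bottom, East).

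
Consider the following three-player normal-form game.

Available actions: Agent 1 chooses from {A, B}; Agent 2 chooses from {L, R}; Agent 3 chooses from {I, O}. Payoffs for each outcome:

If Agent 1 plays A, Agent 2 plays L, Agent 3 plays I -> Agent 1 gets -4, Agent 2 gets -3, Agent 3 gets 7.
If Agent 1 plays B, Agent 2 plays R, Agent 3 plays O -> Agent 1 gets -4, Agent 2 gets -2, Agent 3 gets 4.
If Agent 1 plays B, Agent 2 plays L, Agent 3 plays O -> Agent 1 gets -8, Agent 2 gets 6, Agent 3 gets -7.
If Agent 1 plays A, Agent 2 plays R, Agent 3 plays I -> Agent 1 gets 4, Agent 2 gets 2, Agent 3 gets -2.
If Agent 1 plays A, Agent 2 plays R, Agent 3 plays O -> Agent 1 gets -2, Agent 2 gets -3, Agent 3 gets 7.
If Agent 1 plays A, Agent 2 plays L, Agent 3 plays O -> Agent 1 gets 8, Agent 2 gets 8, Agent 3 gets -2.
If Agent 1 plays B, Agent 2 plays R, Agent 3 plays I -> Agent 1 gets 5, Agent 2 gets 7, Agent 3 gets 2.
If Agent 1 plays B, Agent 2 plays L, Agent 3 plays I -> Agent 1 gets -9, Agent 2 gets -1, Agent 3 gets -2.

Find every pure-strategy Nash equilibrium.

There is no pure-strategy Nash equilibrium.

For each player, find the best response to each opponent profile; mutual best responses are the pure NE.
Agent 1 against (L, I): payoffs -4, -9 → best response A.
Agent 1 against (L, O): payoffs 8, -8 → best response A.
Agent 1 against (R, I): payoffs 4, 5 → best response B.
Agent 1 against (R, O): payoffs -2, -4 → best response A.
Agent 2 against (A, I): payoffs -3, 2 → best response R.
Agent 2 against (A, O): payoffs 8, -3 → best response L.
Agent 2 against (B, I): payoffs -1, 7 → best response R.
Agent 2 against (B, O): payoffs 6, -2 → best response L.
Agent 3 against (A, L): payoffs 7, -2 → best response I.
Agent 3 against (A, R): payoffs -2, 7 → best response O.
Agent 3 against (B, L): payoffs -2, -7 → best response I.
Agent 3 against (B, R): payoffs 2, 4 → best response O.
No profile is a mutual best response for all players.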